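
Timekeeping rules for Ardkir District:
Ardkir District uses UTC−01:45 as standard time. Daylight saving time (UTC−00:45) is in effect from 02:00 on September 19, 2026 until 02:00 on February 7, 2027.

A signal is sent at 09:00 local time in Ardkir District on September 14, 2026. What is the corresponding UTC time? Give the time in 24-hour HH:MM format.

September 14, 2026 does not fall between 19 September 2026 and 7 February 2027, so daylight saving is not in effect and Ardkir District is at UTC−01:45.
09:00 local + 1h45m = 10:45 UTC.

10:45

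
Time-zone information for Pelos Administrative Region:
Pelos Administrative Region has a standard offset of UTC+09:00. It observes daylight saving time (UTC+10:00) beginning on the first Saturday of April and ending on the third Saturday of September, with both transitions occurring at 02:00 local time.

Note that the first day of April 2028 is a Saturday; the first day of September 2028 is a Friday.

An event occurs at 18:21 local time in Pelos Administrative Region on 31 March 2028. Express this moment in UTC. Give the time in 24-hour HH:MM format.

09:21

1 April 2028 is a Saturday, so the first Saturday is April 1.
1 September 2028 is a Friday, so the first Saturday is September 2 and the third is September 16.
Daylight saving runs 1 April – 16 September; 31 March 2028 is outside that window, so Pelos Administrative Region is on standard time at UTC+09:00.
18:21 local − 9h = 09:21 UTC.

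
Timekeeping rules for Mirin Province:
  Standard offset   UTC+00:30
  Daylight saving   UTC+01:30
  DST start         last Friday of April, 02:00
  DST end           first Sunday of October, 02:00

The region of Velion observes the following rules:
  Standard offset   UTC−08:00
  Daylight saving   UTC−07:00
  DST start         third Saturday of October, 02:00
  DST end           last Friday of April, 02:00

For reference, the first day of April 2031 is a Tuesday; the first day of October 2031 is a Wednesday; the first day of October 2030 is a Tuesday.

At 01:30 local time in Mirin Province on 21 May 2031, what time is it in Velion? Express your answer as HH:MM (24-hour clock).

16:00

1 April 2031 is a Tuesday, so Fridays fall on 4, 11, 18, 25; the last is April 25.
1 October 2031 is a Wednesday, so the first Sunday is October 5.
Daylight saving runs 25 April – 5 October; 21 May 2031 is inside that window, so Mirin Province is at UTC+01:30.
01:30 Mirin Province − 1h30m = 00:00 UTC.
1 October 2030 is a Tuesday, so the first Saturday is October 5 and the third is October 19.
1 April 2031 is a Tuesday, so Fridays fall on 4, 11, 18, 25; the last is April 25.
At the standard offset (UTC−08:00), 00:00 UTC − 8h = 16:00 Velion standard time (rolling into the previous day, 20 May 2031).
Daylight saving runs 19 October 2030 – 25 April 2031; the standard-time date in Velion, 20 May 2031, is outside that window, so Velion is on standard time at UTC−08:00.
00:00 UTC − 8h = 16:00 Velion (rolling into the previous day, 20 May 2031).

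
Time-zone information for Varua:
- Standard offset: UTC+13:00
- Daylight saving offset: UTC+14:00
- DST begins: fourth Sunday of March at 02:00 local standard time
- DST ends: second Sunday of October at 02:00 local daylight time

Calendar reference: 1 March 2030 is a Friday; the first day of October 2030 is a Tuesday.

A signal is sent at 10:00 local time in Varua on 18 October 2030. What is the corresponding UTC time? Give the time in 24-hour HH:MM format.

21:00

1 March 2030 is a Friday, so the first Sunday is March 3 and the fourth is March 24.
1 October 2030 is a Tuesday, so the first Sunday is October 6 and the second is October 13.
Daylight saving runs 24 March – 13 October; 18 October 2030 is outside that window, so Varua is on standard time at UTC+13:00.
10:00 local − 13h = 21:00 UTC (rolling into the previous day, 17 October 2030).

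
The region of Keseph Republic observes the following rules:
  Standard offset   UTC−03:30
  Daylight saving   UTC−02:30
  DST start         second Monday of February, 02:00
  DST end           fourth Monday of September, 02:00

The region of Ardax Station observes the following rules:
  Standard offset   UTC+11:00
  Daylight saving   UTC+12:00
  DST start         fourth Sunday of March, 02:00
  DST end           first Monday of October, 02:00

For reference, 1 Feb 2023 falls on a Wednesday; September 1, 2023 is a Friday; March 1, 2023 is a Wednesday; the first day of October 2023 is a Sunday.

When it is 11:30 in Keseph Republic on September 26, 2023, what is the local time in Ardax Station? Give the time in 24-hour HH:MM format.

1 February 2023 is a Wednesday, so the first Monday is February 6 and the second is February 13.
1 September 2023 is a Friday, so the first Monday is September 4 and the fourth is September 25.
September 26, 2023 is outside the daylight-saving period (13 February – 25 September), so Keseph Republic is on standard time, UTC−03:30.
11:30 Keseph Republic + 3h30m = 15:00 UTC.
1 March 2023 is a Wednesday, so the first Sunday is March 5 and the fourth is March 26.
1 October 2023 is a Sunday, so the first Monday is October 2.
At the standard offset (UTC+11:00), 15:00 UTC + 11h = 02:00 Ardax Station standard time (rolling into the next day, 27 September 2023).
The standard-time date in Ardax Station, September 27, 2023, falls between 26 March and 2 October, so daylight saving is in effect and Ardax Station is at UTC+12:00.
15:00 UTC + 12h = 03:00 Ardax Station (rolling into the next day, 27 September 2023).

03:00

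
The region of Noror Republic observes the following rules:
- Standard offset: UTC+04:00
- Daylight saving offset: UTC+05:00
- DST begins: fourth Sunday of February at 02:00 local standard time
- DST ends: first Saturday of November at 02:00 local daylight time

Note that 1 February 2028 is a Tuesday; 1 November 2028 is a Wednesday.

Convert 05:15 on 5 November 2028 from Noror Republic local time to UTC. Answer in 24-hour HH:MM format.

1 February 2028 is a Tuesday, so the first Sunday is February 6 and the fourth is February 27.
1 November 2028 is a Wednesday, so the first Saturday is November 4.
5 November 2028 does not fall between 27 February and 4 November, so daylight saving is not in effect and Noror Republic is at UTC+04:00.
05:15 local − 4h = 01:15 UTC.

01:15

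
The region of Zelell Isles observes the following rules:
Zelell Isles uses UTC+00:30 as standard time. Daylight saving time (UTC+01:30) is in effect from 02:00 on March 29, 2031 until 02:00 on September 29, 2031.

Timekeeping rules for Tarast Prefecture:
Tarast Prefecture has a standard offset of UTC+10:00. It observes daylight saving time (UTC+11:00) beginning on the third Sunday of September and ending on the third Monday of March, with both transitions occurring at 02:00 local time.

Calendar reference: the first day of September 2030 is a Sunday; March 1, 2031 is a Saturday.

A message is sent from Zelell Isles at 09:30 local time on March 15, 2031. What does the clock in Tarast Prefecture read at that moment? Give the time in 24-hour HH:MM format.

20:00

March 15, 2031 is outside the daylight-saving period (29 March – 29 September), so Zelell Isles is on standard time, UTC+00:30.
09:30 Zelell Isles − 0h30m = 09:00 UTC.
1 September 2030 is a Sunday, so the first Sunday is September 1 and the third is September 15.
1 March 2031 is a Saturday, so the first Monday is March 3 and the third is March 17.
At the standard offset (UTC+10:00), 09:00 UTC + 10h = 19:00 Tarast Prefecture standard time.
Daylight saving runs 15 September 2030 – 17 March 2031; the standard-time date in Tarast Prefecture, March 15, 2031, is inside that window, so Tarast Prefecture is at UTC+11:00.
09:00 UTC + 11h = 20:00 Tarast Prefecture.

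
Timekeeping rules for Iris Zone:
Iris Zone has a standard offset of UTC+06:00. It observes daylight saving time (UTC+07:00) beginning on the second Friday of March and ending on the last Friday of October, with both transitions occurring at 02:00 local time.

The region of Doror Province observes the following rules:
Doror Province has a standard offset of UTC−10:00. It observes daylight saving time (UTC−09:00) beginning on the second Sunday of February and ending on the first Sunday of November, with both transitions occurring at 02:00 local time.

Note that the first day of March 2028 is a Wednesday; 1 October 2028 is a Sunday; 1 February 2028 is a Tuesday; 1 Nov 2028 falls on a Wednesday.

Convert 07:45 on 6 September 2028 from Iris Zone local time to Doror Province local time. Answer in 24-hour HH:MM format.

15:45

1 March 2028 is a Wednesday, so the first Friday is March 3 and the second is March 10.
1 October 2028 is a Sunday, so Fridays fall on 6, 13, 20, 27; the last is October 27.
6 September 2028 falls between 10 March and 27 October, so daylight saving is in effect and Iris Zone is at UTC+07:00.
07:45 Iris Zone − 7h = 00:45 UTC.
1 February 2028 is a Tuesday, so the first Sunday is February 6 and the second is February 13.
1 November 2028 is a Wednesday, so the first Sunday is November 5.
At the standard offset (UTC−10:00), 00:45 UTC − 10h = 14:45 Doror Province standard time (rolling into the previous day, 5 September 2028).
The standard-time date in Doror Province, 5 September 2028, lies within the daylight-saving period (13 February – 5 November), so Doror Province is on daylight time, UTC−09:00.
00:45 UTC − 9h = 15:45 Doror Province (rolling into the previous day, 5 September 2028).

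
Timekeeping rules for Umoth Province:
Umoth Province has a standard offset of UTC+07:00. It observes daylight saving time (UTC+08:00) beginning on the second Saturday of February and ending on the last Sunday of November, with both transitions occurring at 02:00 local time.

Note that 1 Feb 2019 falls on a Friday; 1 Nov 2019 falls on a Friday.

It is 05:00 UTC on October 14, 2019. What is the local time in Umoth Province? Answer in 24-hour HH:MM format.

1 February 2019 is a Friday, so the first Saturday is February 2 and the second is February 9.
1 November 2019 is a Friday, so Sundays fall on 3, 10, 17, 24; the last is November 24.
At the standard offset (UTC+07:00), 05:00 UTC + 7h = 12:00 Umoth Province standard time.
The standard-time date in Umoth Province, October 14, 2019, lies within the daylight-saving period (9 February – 24 November), so Umoth Province is on daylight time, UTC+08:00.
05:00 UTC + 8h = 13:00 local.

13:00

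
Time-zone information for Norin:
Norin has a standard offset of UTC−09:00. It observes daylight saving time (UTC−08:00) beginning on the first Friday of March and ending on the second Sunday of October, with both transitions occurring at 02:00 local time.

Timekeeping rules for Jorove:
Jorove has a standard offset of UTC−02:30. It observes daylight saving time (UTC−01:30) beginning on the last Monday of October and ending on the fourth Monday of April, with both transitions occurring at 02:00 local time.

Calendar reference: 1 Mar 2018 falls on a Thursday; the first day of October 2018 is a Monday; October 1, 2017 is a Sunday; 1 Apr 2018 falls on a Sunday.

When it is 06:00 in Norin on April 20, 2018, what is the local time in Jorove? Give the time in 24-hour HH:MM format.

1 March 2018 is a Thursday, so the first Friday is March 2.
1 October 2018 is a Monday, so the first Sunday is October 7 and the second is October 14.
Daylight saving runs 2 March – 14 October; April 20, 2018 is inside that window, so Norin is at UTC−08:00.
06:00 Norin + 8h = 14:00 UTC.
1 October 2017 is a Sunday, so Mondays fall on 2, 9, 16, 23, 30; the last is October 30.
1 April 2018 is a Sunday, so the first Monday is April 2 and the fourth is April 23.
At the standard offset (UTC−02:30), 14:00 UTC − 2h30m = 11:30 Jorove standard time.
Daylight saving runs 30 October 2017 – 23 April 2018; the standard-time date in Jorove, April 20, 2018, is inside that window, so Jorove is at UTC−01:30.
14:00 UTC − 1h30m = 12:30 Jorove.

12:30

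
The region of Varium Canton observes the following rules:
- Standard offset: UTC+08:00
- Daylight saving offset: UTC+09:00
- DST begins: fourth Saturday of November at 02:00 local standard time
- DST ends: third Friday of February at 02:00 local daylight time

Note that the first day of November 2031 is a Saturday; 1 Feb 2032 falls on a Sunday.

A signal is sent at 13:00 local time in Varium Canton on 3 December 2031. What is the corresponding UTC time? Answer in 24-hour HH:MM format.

1 November 2031 is a Saturday, so the first Saturday is November 1 and the fourth is November 22.
1 February 2032 is a Sunday, so the first Friday is February 6 and the third is February 20.
3 December 2031 falls between 22 November 2031 and 20 February 2032, so daylight saving is in effect and Varium Canton is at UTC+09:00.
13:00 local − 9h = 04:00 UTC.

04:00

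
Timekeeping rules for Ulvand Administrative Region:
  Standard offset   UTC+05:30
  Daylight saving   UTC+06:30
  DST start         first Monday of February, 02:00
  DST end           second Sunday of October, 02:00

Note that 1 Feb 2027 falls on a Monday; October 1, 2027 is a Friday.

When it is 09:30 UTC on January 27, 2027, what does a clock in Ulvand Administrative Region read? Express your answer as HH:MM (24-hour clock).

15:00

1 February 2027 is a Monday, so the first Monday is February 1.
1 October 2027 is a Friday, so the first Sunday is October 3 and the second is October 10.
At the standard offset (UTC+05:30), 09:30 UTC + 5h30m = 15:00 Ulvand Administrative Region standard time.
The standard-time date in Ulvand Administrative Region, January 27, 2027, is outside the daylight-saving period (1 February – 10 October), so Ulvand Administrative Region is on standard time, UTC+05:30.
09:30 UTC + 5h30m = 15:00 local.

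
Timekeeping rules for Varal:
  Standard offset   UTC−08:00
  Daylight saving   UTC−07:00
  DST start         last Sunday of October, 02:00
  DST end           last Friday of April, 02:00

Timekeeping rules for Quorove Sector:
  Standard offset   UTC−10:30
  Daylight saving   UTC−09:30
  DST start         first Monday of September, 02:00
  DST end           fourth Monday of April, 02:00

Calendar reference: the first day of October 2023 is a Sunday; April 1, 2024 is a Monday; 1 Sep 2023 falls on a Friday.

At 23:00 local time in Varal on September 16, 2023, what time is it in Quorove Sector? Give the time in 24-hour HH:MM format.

21:30

1 October 2023 is a Sunday, so Sundays fall on 1, 8, 15, 22, 29; the last is October 29.
1 April 2024 is a Monday, so Fridays fall on 5, 12, 19, 26; the last is April 26.
Daylight saving runs 29 October 2023 – 26 April 2024; September 16, 2023 is outside that window, so Varal is on standard time at UTC−08:00.
23:00 Varal + 8h = 07:00 UTC (rolling into the next day, 17 September 2023).
1 September 2023 is a Friday, so the first Monday is September 4.
1 April 2024 is a Monday, so the first Monday is April 1 and the fourth is April 22.
At the standard offset (UTC−10:30), 07:00 UTC − 10h30m = 20:30 Quorove Sector standard time (rolling into the previous day, 16 September 2023).
The standard-time date in Quorove Sector, September 16, 2023, lies within the daylight-saving period (4 September 2023 – 22 April 2024), so Quorove Sector is on daylight time, UTC−09:30.
07:00 UTC − 9h30m = 21:30 Quorove Sector (rolling into the previous day, 16 September 2023).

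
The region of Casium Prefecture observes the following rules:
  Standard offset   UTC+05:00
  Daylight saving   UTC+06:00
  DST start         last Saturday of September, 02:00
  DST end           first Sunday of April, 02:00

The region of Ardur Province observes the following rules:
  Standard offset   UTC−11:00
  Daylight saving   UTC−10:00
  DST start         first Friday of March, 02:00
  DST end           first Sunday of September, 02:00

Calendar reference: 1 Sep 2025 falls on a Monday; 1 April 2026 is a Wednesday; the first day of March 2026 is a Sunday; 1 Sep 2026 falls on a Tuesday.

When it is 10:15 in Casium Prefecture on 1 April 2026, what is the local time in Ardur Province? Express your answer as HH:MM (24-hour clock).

18:15

1 September 2025 is a Monday, so Saturdays fall on 6, 13, 20, 27; the last is September 27.
1 April 2026 is a Wednesday, so the first Sunday is April 5.
1 April 2026 falls between 27 September 2025 and 5 April 2026, so daylight saving is in effect and Casium Prefecture is at UTC+06:00.
10:15 Casium Prefecture − 6h = 04:15 UTC.
1 March 2026 is a Sunday, so the first Friday is March 6.
1 September 2026 is a Tuesday, so the first Sunday is September 6.
At the standard offset (UTC−11:00), 04:15 UTC − 11h = 17:15 Ardur Province standard time (rolling into the previous day, 31 March 2026).
The standard-time date in Ardur Province, 31 March 2026, falls between 6 March and 6 September, so daylight saving is in effect and Ardur Province is at UTC−10:00.
04:15 UTC − 10h = 18:15 Ardur Province (rolling into the previous day, 31 March 2026).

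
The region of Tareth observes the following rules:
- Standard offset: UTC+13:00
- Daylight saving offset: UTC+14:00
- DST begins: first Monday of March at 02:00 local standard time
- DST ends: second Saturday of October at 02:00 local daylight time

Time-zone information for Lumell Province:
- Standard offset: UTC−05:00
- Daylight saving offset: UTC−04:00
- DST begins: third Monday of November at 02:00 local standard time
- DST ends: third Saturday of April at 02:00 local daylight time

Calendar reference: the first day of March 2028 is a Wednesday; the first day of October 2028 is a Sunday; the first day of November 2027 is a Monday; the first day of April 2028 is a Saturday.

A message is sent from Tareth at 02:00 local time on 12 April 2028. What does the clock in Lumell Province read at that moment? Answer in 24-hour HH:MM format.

08:00

1 March 2028 is a Wednesday, so the first Monday is March 6.
1 October 2028 is a Sunday, so the first Saturday is October 7 and the second is October 14.
12 April 2028 falls between 6 March and 14 October, so daylight saving is in effect and Tareth is at UTC+14:00.
02:00 Tareth − 14h = 12:00 UTC (rolling into the previous day, 11 April 2028).
1 November 2027 is a Monday, so the first Monday is November 1 and the third is November 15.
1 April 2028 is a Saturday, so the first Saturday is April 1 and the third is April 15.
At the standard offset (UTC−05:00), 12:00 UTC − 5h = 07:00 Lumell Province standard time.
Daylight saving runs 15 November 2027 – 15 April 2028; the standard-time date in Lumell Province, 11 April 2028, is inside that window, so Lumell Province is at UTC−04:00.
12:00 UTC − 4h = 08:00 Lumell Province.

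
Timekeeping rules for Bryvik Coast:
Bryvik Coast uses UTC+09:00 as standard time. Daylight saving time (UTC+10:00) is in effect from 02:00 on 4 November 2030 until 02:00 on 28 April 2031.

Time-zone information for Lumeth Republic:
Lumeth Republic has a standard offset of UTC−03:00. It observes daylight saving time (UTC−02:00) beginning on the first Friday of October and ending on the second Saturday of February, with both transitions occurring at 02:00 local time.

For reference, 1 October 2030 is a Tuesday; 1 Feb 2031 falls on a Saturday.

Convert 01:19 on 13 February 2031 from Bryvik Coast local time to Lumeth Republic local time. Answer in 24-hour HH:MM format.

Daylight saving runs 4 November 2030 – 28 April 2031; 13 February 2031 is inside that window, so Bryvik Coast is at UTC+10:00.
01:19 Bryvik Coast − 10h = 15:19 UTC (rolling into the previous day, 12 February 2031).
1 October 2030 is a Tuesday, so the first Friday is October 4.
1 February 2031 is a Saturday, so the first Saturday is February 1 and the second is February 8.
At the standard offset (UTC−03:00), 15:19 UTC − 3h = 12:19 Lumeth Republic standard time.
Daylight saving runs 4 October 2030 – 8 February 2031; the standard-time date in Lumeth Republic, 12 February 2031, is outside that window, so Lumeth Republic is on standard time at UTC−03:00.
15:19 UTC − 3h = 12:19 Lumeth Republic.

12:19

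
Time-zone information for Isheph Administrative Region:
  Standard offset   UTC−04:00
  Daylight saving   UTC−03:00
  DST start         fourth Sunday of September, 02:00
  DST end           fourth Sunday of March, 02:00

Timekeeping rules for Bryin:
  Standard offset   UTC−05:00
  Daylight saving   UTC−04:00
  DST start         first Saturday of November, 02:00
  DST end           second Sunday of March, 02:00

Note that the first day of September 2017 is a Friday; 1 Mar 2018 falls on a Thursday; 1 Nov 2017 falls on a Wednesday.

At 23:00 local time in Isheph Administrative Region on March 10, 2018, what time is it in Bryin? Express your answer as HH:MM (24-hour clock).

22:00

1 September 2017 is a Friday, so the first Sunday is September 3 and the fourth is September 24.
1 March 2018 is a Thursday, so the first Sunday is March 4 and the fourth is March 25.
Daylight saving runs 24 September 2017 – 25 March 2018; March 10, 2018 is inside that window, so Isheph Administrative Region is at UTC−03:00.
23:00 Isheph Administrative Region + 3h = 02:00 UTC (rolling into the next day, 11 March 2018).
1 November 2017 is a Wednesday, so the first Saturday is November 4.
1 March 2018 is a Thursday, so the first Sunday is March 4 and the second is March 11.
At the standard offset (UTC−05:00), 02:00 UTC − 5h = 21:00 Bryin standard time (rolling into the previous day, 10 March 2018).
The standard-time date in Bryin, March 10, 2018, falls between 4 November 2017 and 11 March 2018, so daylight saving is in effect and Bryin is at UTC−04:00.
02:00 UTC − 4h = 22:00 Bryin (rolling into the previous day, 10 March 2018).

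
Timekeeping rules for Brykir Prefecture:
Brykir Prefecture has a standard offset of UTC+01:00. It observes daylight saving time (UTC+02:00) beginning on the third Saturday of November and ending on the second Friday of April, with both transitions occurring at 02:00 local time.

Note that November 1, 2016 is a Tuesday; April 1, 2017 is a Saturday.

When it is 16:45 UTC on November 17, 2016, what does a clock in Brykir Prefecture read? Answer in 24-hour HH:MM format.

17:45

1 November 2016 is a Tuesday, so the first Saturday is November 5 and the third is November 19.
1 April 2017 is a Saturday, so the first Friday is April 7 and the second is April 14.
At the standard offset (UTC+01:00), 16:45 UTC + 1h = 17:45 Brykir Prefecture standard time.
The standard-time date in Brykir Prefecture, November 17, 2016, does not fall between 19 November 2016 and 14 April 2017, so daylight saving is not in effect and Brykir Prefecture is at UTC+01:00.
16:45 UTC + 1h = 17:45 local.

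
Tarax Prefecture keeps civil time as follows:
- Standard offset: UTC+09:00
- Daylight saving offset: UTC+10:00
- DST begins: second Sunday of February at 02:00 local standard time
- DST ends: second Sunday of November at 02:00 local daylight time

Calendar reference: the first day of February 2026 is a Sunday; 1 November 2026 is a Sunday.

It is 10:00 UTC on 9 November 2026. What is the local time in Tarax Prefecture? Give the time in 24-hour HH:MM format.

1 February 2026 is a Sunday, so the first Sunday is February 1 and the second is February 8.
1 November 2026 is a Sunday, so the first Sunday is November 1 and the second is November 8.
At the standard offset (UTC+09:00), 10:00 UTC + 9h = 19:00 Tarax Prefecture standard time.
The standard-time date in Tarax Prefecture, 9 November 2026, does not fall between 8 February and 8 November, so daylight saving is not in effect and Tarax Prefecture is at UTC+09:00.
10:00 UTC + 9h = 19:00 local.

19:00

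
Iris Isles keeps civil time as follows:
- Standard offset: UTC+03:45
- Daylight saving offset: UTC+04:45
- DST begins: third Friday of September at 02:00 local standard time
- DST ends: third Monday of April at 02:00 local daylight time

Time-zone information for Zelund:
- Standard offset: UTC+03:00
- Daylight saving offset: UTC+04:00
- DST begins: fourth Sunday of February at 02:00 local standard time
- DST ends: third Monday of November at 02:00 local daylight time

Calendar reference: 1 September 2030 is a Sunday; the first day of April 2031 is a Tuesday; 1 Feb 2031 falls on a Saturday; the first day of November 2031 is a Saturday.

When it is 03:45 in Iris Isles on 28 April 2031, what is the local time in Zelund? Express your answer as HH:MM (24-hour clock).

04:00

1 September 2030 is a Sunday, so the first Friday is September 6 and the third is September 20.
1 April 2031 is a Tuesday, so the first Monday is April 7 and the third is April 21.
28 April 2031 is outside the daylight-saving period (20 September 2030 – 21 April 2031), so Iris Isles is on standard time, UTC+03:45.
03:45 Iris Isles − 3h45m = 00:00 UTC.
1 February 2031 is a Saturday, so the first Sunday is February 2 and the fourth is February 23.
1 November 2031 is a Saturday, so the first Monday is November 3 and the third is November 17.
At the standard offset (UTC+03:00), 00:00 UTC + 3h = 03:00 Zelund standard time.
Daylight saving runs 23 February – 17 November; the standard-time date in Zelund, 28 April 2031, is inside that window, so Zelund is at UTC+04:00.
00:00 UTC + 4h = 04:00 Zelund.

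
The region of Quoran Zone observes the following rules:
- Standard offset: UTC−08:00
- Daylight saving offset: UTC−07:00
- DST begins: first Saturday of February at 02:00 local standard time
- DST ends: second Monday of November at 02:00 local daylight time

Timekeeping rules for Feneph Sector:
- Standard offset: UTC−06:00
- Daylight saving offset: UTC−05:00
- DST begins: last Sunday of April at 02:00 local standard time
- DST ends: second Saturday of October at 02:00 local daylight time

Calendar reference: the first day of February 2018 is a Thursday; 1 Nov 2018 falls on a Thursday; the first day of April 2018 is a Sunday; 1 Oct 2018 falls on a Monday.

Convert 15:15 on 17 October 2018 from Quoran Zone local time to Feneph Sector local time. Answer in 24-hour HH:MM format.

16:15

1 February 2018 is a Thursday, so the first Saturday is February 3.
1 November 2018 is a Thursday, so the first Monday is November 5 and the second is November 12.
17 October 2018 falls between 3 February and 12 November, so daylight saving is in effect and Quoran Zone is at UTC−07:00.
15:15 Quoran Zone + 7h = 22:15 UTC.
1 April 2018 is a Sunday, so Sundays fall on 1, 8, 15, 22, 29; the last is April 29.
1 October 2018 is a Monday, so the first Saturday is October 6 and the second is October 13.
At the standard offset (UTC−06:00), 22:15 UTC − 6h = 16:15 Feneph Sector standard time.
The standard-time date in Feneph Sector, 17 October 2018, is outside the daylight-saving period (29 April – 13 October), so Feneph Sector is on standard time, UTC−06:00.
22:15 UTC − 6h = 16:15 Feneph Sector.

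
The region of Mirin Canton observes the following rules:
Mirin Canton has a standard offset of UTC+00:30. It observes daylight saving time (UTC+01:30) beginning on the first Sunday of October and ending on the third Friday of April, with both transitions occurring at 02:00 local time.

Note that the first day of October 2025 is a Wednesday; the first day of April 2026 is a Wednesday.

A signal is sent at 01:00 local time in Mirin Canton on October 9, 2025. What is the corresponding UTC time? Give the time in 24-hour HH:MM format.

23:30

1 October 2025 is a Wednesday, so the first Sunday is October 5.
1 April 2026 is a Wednesday, so the first Friday is April 3 and the third is April 17.
October 9, 2025 lies within the daylight-saving period (5 October 2025 – 17 April 2026), so Mirin Canton is on daylight time, UTC+01:30.
01:00 local − 1h30m = 23:30 UTC (rolling into the previous day, 8 October 2025).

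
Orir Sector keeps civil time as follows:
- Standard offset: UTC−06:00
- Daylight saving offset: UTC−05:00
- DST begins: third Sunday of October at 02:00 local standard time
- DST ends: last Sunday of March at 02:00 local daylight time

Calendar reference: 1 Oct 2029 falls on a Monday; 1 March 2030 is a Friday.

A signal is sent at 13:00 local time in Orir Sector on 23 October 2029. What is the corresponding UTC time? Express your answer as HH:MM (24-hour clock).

18:00

1 October 2029 is a Monday, so the first Sunday is October 7 and the third is October 21.
1 March 2030 is a Friday, so Sundays fall on 3, 10, 17, 24, 31; the last is March 31.
23 October 2029 falls between 21 October 2029 and 31 March 2030, so daylight saving is in effect and Orir Sector is at UTC−05:00.
13:00 local + 5h = 18:00 UTC.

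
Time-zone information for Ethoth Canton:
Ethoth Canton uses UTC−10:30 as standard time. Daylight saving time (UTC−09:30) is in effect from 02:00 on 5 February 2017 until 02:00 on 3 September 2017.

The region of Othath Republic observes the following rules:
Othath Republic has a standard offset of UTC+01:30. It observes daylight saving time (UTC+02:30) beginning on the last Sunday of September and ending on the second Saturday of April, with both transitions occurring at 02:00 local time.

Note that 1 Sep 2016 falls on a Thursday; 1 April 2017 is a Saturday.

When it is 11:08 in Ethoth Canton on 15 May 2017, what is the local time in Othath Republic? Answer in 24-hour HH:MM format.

15 May 2017 lies within the daylight-saving period (5 February – 3 September), so Ethoth Canton is on daylight time, UTC−09:30.
11:08 Ethoth Canton + 9h30m = 20:38 UTC.
1 September 2016 is a Thursday, so Sundays fall on 4, 11, 18, 25; the last is September 25.
1 April 2017 is a Saturday, so the first Saturday is April 1 and the second is April 8.
At the standard offset (UTC+01:30), 20:38 UTC + 1h30m = 22:08 Othath Republic standard time.
The standard-time date in Othath Republic, 15 May 2017, is outside the daylight-saving period (25 September 2016 – 8 April 2017), so Othath Republic is on standard time, UTC+01:30.
20:38 UTC + 1h30m = 22:08 Othath Republic.

22:08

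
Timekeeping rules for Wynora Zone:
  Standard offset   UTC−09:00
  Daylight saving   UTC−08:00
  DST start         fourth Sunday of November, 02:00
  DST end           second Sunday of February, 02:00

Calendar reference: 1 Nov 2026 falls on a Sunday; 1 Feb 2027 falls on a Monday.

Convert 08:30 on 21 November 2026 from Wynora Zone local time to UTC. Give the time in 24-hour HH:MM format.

1 November 2026 is a Sunday, so the first Sunday is November 1 and the fourth is November 22.
1 February 2027 is a Monday, so the first Sunday is February 7 and the second is February 14.
21 November 2026 does not fall between 22 November 2026 and 14 February 2027, so daylight saving is not in effect and Wynora Zone is at UTC−09:00.
08:30 local + 9h = 17:30 UTC.

17:30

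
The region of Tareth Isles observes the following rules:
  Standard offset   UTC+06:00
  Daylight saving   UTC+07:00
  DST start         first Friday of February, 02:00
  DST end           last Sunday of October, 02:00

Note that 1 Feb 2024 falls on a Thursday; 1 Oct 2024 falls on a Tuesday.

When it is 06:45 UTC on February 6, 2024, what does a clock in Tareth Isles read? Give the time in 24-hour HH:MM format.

13:45

1 February 2024 is a Thursday, so the first Friday is February 2.
1 October 2024 is a Tuesday, so Sundays fall on 6, 13, 20, 27; the last is October 27.
At the standard offset (UTC+06:00), 06:45 UTC + 6h = 12:45 Tareth Isles standard time.
Daylight saving runs 2 February – 27 October; the standard-time date in Tareth Isles, February 6, 2024, is inside that window, so Tareth Isles is at UTC+07:00.
06:45 UTC + 7h = 13:45 local.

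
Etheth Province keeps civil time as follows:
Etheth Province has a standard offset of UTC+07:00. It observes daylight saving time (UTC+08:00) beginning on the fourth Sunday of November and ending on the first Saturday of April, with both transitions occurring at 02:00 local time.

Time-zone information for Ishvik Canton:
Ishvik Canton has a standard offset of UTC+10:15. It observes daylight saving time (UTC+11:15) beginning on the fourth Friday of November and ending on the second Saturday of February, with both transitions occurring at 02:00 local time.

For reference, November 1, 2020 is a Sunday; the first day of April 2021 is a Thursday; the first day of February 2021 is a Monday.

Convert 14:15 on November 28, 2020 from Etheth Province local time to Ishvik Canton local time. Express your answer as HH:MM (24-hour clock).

17:30

1 November 2020 is a Sunday, so the first Sunday is November 1 and the fourth is November 22.
1 April 2021 is a Thursday, so the first Saturday is April 3.
November 28, 2020 lies within the daylight-saving period (22 November 2020 – 3 April 2021), so Etheth Province is on daylight time, UTC+08:00.
14:15 Etheth Province − 8h = 06:15 UTC.
1 November 2020 is a Sunday, so the first Friday is November 6 and the fourth is November 27.
1 February 2021 is a Monday, so the first Saturday is February 6 and the second is February 13.
At the standard offset (UTC+10:15), 06:15 UTC + 10h15m = 16:30 Ishvik Canton standard time.
Daylight saving runs 27 November 2020 – 13 February 2021; the standard-time date in Ishvik Canton, November 28, 2020, is inside that window, so Ishvik Canton is at UTC+11:15.
06:15 UTC + 11h15m = 17:30 Ishvik Canton.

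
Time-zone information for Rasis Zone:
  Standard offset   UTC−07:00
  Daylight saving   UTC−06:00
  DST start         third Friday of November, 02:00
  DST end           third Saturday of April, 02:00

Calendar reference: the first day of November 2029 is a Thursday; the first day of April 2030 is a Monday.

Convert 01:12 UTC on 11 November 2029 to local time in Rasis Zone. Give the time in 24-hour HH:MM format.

18:12

1 November 2029 is a Thursday, so the first Friday is November 2 and the third is November 16.
1 April 2030 is a Monday, so the first Saturday is April 6 and the third is April 20.
At the standard offset (UTC−07:00), 01:12 UTC − 7h = 18:12 Rasis Zone standard time (rolling into the previous day, 10 November 2029).
Daylight saving runs 16 November 2029 – 20 April 2030; the standard-time date in Rasis Zone, 10 November 2029, is outside that window, so Rasis Zone is on standard time at UTC−07:00.
01:12 UTC − 7h = 18:12 local (rolling into the previous day, 10 November 2029).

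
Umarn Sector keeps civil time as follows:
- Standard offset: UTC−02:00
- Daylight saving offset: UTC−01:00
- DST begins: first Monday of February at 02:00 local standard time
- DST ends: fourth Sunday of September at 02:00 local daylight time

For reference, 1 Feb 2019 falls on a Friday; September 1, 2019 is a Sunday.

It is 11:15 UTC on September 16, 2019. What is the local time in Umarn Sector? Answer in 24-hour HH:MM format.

10:15

1 February 2019 is a Friday, so the first Monday is February 4.
1 September 2019 is a Sunday, so the first Sunday is September 1 and the fourth is September 22.
At the standard offset (UTC−02:00), 11:15 UTC − 2h = 09:15 Umarn Sector standard time.
The standard-time date in Umarn Sector, September 16, 2019, lies within the daylight-saving period (4 February – 22 September), so Umarn Sector is on daylight time, UTC−01:00.
11:15 UTC − 1h = 10:15 local.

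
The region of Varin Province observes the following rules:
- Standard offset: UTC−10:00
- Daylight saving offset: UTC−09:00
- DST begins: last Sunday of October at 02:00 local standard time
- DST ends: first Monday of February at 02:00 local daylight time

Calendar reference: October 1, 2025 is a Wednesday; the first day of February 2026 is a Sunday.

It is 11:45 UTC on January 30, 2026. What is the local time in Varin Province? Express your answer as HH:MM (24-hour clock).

1 October 2025 is a Wednesday, so Sundays fall on 5, 12, 19, 26; the last is October 26.
1 February 2026 is a Sunday, so the first Monday is February 2.
At the standard offset (UTC−10:00), 11:45 UTC − 10h = 01:45 Varin Province standard time.
The standard-time date in Varin Province, January 30, 2026, falls between 26 October 2025 and 2 February 2026, so daylight saving is in effect and Varin Province is at UTC−09:00.
11:45 UTC − 9h = 02:45 local.

02:45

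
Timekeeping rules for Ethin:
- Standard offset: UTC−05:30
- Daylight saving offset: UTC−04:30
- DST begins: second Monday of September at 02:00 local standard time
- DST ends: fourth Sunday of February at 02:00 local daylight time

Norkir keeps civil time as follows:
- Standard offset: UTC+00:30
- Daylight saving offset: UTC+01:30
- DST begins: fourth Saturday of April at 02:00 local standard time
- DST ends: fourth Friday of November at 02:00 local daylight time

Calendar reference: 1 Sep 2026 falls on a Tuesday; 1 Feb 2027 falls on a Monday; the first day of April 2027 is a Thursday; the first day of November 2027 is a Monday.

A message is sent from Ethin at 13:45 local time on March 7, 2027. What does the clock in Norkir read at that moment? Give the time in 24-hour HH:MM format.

1 September 2026 is a Tuesday, so the first Monday is September 7 and the second is September 14.
1 February 2027 is a Monday, so the first Sunday is February 7 and the fourth is February 28.
March 7, 2027 is outside the daylight-saving period (14 September 2026 – 28 February 2027), so Ethin is on standard time, UTC−05:30.
13:45 Ethin + 5h30m = 19:15 UTC.
1 April 2027 is a Thursday, so the first Saturday is April 3 and the fourth is April 24.
1 November 2027 is a Monday, so the first Friday is November 5 and the fourth is November 26.
At the standard offset (UTC+00:30), 19:15 UTC + 0h30m = 19:45 Norkir standard time.
The standard-time date in Norkir, March 7, 2027, does not fall between 24 April and 26 November, so daylight saving is not in effect and Norkir is at UTC+00:30.
19:15 UTC + 0h30m = 19:45 Norkir.

19:45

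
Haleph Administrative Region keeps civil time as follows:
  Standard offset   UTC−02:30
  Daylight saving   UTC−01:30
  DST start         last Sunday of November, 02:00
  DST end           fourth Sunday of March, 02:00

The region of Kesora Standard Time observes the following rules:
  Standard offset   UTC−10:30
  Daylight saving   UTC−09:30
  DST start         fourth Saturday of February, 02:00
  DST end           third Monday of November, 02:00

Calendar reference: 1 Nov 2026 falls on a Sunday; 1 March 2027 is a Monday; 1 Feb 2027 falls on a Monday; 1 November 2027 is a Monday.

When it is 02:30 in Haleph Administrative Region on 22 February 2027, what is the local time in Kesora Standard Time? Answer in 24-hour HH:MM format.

1 November 2026 is a Sunday, so Sundays fall on 1, 8, 15, 22, 29; the last is November 29.
1 March 2027 is a Monday, so the first Sunday is March 7 and the fourth is March 28.
22 February 2027 lies within the daylight-saving period (29 November 2026 – 28 March 2027), so Haleph Administrative Region is on daylight time, UTC−01:30.
02:30 Haleph Administrative Region + 1h30m = 04:00 UTC.
1 February 2027 is a Monday, so the first Saturday is February 6 and the fourth is February 27.
1 November 2027 is a Monday, so the first Monday is November 1 and the third is November 15.
At the standard offset (UTC−10:30), 04:00 UTC − 10h30m = 17:30 Kesora Standard Time standard time (rolling into the previous day, 21 February 2027).
Daylight saving runs 27 February – 15 November; the standard-time date in Kesora Standard Time, 21 February 2027, is outside that window, so Kesora Standard Time is on standard time at UTC−10:30.
04:00 UTC − 10h30m = 17:30 Kesora Standard Time (rolling into the previous day, 21 February 2027).

17:30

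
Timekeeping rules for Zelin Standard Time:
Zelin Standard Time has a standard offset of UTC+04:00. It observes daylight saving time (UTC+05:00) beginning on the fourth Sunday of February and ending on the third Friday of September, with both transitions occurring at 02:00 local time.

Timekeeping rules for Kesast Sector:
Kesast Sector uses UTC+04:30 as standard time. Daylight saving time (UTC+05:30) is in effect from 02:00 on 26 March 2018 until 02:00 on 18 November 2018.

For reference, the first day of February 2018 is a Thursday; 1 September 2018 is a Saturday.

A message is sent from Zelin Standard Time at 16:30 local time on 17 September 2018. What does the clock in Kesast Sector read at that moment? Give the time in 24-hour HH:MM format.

17:00

1 February 2018 is a Thursday, so the first Sunday is February 4 and the fourth is February 25.
1 September 2018 is a Saturday, so the first Friday is September 7 and the third is September 21.
17 September 2018 falls between 25 February and 21 September, so daylight saving is in effect and Zelin Standard Time is at UTC+05:00.
16:30 Zelin Standard Time − 5h = 11:30 UTC.
At the standard offset (UTC+04:30), 11:30 UTC + 4h30m = 16:00 Kesast Sector standard time.
The standard-time date in Kesast Sector, 17 September 2018, lies within the daylight-saving period (26 March – 18 November), so Kesast Sector is on daylight time, UTC+05:30.
11:30 UTC + 5h30m = 17:00 Kesast Sector.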